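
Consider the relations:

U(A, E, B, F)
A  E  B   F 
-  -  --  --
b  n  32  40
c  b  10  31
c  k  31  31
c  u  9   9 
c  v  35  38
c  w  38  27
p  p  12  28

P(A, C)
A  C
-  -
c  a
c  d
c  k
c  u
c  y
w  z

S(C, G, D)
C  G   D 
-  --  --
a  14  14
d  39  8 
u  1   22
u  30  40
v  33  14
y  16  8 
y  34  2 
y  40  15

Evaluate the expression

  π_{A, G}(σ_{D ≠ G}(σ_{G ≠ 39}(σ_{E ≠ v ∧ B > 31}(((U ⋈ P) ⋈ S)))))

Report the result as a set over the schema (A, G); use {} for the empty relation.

Joining U and P on A yields {(c, b, 10, 31, a), (c, b, 10, 31, d), (c, b, 10, 31, k), (c, b, 10, 31, u), (c, b, 10, 31, y), (c, k, 31, 31, a), (c, k, 31, 31, d), (c, k, 31, 31, k), (c, k, 31, 31, u), (c, k, 31, 31, y), (c, u, 9, 9, a), (c, u, 9, 9, d), (c, u, 9, 9, k), (c, u, 9, 9, u), (c, u, 9, 9, y), (c, v, 35, 38, a), (c, v, 35, 38, d), (c, v, 35, 38, k), (c, v, 35, 38, u), (c, v, 35, 38, y), (c, w, 38, 27, a), (c, w, 38, 27, d), (c, w, 38, 27, k), (c, w, 38, 27, u), (c, w, 38, 27, y)}.
Joining (U ⋈ P) and S on C yields {(c, b, 10, 31, a, 14, 14), (c, b, 10, 31, d, 39, 8), (c, b, 10, 31, u, 1, 22), (c, b, 10, 31, u, 30, 40), (c, b, 10, 31, y, 16, 8), (c, b, 10, 31, y, 34, 2), (c, b, 10, 31, y, 40, 15), (c, k, 31, 31, a, 14, 14), (c, k, 31, 31, d, 39, 8), (c, k, 31, 31, u, 1, 22), (c, k, 31, 31, u, 30, 40), (c, k, 31, 31, y, 16, 8), (c, k, 31, 31, y, 34, 2), (c, k, 31, 31, y, 40, 15), (c, u, 9, 9, a, 14, 14), (c, u, 9, 9, d, 39, 8), (c, u, 9, 9, u, 1, 22), (c, u, 9, 9, u, 30, 40), (c, u, 9, 9, y, 16, 8), (c, u, 9, 9, y, 34, 2), (c, u, 9, 9, y, 40, 15), (c, v, 35, 38, a, 14, 14), (c, v, 35, 38, d, 39, 8), (c, v, 35, 38, u, 1, 22), (c, v, 35, 38, u, 30, 40), (c, v, 35, 38, y, 16, 8), (c, v, 35, 38, y, 34, 2), (c, v, 35, 38, y, 40, 15), (c, w, 38, 27, a, 14, 14), (c, w, 38, 27, d, 39, 8), (c, w, 38, 27, u, 1, 22), (c, w, 38, 27, u, 30, 40), (c, w, 38, 27, y, 16, 8), (c, w, 38, 27, y, 34, 2), (c, w, 38, 27, y, 40, 15)}.
σ[E ≠ v ∧ B > 31]: keep tuples satisfying E ≠ v ∧ B > 31 → {(c, w, 38, 27, a, 14, 14), (c, w, 38, 27, d, 39, 8), (c, w, 38, 27, u, 1, 22), (c, w, 38, 27, u, 30, 40), (c, w, 38, 27, y, 16, 8), (c, w, 38, 27, y, 34, 2), (c, w, 38, 27, y, 40, 15)}
σ[G ≠ 39]: keep tuples satisfying G ≠ 39 → {(c, w, 38, 27, a, 14, 14), (c, w, 38, 27, u, 1, 22), (c, w, 38, 27, u, 30, 40), (c, w, 38, 27, y, 16, 8), (c, w, 38, 27, y, 34, 2), (c, w, 38, 27, y, 40, 15)}
σ[D ≠ G]: keep tuples satisfying D ≠ G → {(c, w, 38, 27, u, 1, 22), (c, w, 38, 27, u, 30, 40), (c, w, 38, 27, y, 16, 8), (c, w, 38, 27, y, 34, 2), (c, w, 38, 27, y, 40, 15)}
π[A, G]: project onto (A, G) → {(c, 1), (c, 16), (c, 30), (c, 34), (c, 40)}

{(c, 1), (c, 16), (c, 30), (c, 34), (c, 40)}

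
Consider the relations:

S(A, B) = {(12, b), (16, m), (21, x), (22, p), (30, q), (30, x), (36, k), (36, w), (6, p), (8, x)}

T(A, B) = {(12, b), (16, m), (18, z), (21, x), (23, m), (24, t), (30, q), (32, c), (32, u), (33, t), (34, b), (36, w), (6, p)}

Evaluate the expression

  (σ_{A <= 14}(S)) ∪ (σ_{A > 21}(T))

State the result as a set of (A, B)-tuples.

{(12, b), (23, m), (24, t), (30, q), (32, c), (32, u), (33, t), (34, b), (36, w), (6, p), (8, x)}

Apply σ_{A <= 14}; surviving tuples: {(12, b), (6, p), (8, x)}
Apply σ_{A > 21}; surviving tuples: {(23, m), (24, t), (30, q), (32, c), (32, u), (33, t), (34, b), (36, w)}
Set union of the two operands is {(12, b), (23, m), (24, t), (30, q), (32, c), (32, u), (33, t), (34, b), (36, w), (6, p), (8, x)}.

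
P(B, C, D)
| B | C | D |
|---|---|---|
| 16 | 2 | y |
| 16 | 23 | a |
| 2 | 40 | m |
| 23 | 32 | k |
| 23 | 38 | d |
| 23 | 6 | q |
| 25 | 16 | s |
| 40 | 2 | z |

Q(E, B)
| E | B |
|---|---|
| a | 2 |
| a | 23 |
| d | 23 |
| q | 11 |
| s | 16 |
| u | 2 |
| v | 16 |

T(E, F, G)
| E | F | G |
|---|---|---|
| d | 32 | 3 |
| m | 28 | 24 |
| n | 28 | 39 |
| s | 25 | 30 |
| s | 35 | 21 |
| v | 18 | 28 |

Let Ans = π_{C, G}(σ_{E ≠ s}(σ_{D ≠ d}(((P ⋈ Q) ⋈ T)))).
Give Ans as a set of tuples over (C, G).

Natural join on B: {(16, 2, y, s), (16, 2, y, v), (16, 23, a, s), (16, 23, a, v), (2, 40, m, a), (2, 40, m, u), (23, 32, k, a), (23, 32, k, d), (23, 38, d, a), (23, 38, d, d), (23, 6, q, a), (23, 6, q, d)}
Natural join on E: {(16, 2, y, s, 25, 30), (16, 2, y, s, 35, 21), (16, 2, y, v, 18, 28), (16, 23, a, s, 25, 30), (16, 23, a, s, 35, 21), (16, 23, a, v, 18, 28), (23, 32, k, d, 32, 3), (23, 38, d, d, 32, 3), (23, 6, q, d, 32, 3)}
σ[D ≠ d]: keep tuples satisfying D ≠ d → {(16, 2, y, s, 25, 30), (16, 2, y, s, 35, 21), (16, 2, y, v, 18, 28), (16, 23, a, s, 25, 30), (16, 23, a, s, 35, 21), (16, 23, a, v, 18, 28), (23, 32, k, d, 32, 3), (23, 6, q, d, 32, 3)}
σ[E ≠ s]: keep tuples satisfying E ≠ s → {(16, 2, y, v, 18, 28), (16, 23, a, v, 18, 28), (23, 32, k, d, 32, 3), (23, 6, q, d, 32, 3)}
Keep only column(s) C, G: {(2, 28), (23, 28), (32, 3), (6, 3)}

{(2, 28), (23, 28), (32, 3), (6, 3)}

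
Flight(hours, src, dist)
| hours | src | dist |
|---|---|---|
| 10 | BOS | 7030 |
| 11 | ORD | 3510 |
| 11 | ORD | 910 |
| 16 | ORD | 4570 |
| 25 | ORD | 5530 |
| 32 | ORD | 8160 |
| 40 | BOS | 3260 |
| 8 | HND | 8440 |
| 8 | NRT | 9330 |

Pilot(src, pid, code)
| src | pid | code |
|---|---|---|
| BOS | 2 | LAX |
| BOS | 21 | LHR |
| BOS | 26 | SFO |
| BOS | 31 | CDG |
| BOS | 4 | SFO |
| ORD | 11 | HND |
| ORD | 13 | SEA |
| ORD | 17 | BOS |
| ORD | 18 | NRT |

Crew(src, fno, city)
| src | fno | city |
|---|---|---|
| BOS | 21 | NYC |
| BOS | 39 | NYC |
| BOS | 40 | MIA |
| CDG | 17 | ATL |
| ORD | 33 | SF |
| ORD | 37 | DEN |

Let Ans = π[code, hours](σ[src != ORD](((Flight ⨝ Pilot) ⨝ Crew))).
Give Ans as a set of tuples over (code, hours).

{(CDG, 10), (CDG, 40), (LAX, 10), (LAX, 40), (LHR, 10), (LHR, 40), (SFO, 10), (SFO, 40)}

Flight ⋈ Pilot (natural join on src): {(10, BOS, 7030, 2, LAX), (10, BOS, 7030, 21, LHR), (10, BOS, 7030, 26, SFO), (10, BOS, 7030, 31, CDG), (10, BOS, 7030, 4, SFO), (11, ORD, 3510, 11, HND), (11, ORD, 3510, 13, SEA), (11, ORD, 3510, 17, BOS), (11, ORD, 3510, 18, NRT), (11, ORD, 910, 11, HND), (11, ORD, 910, 13, SEA), (11, ORD, 910, 17, BOS), (11, ORD, 910, 18, NRT), (16, ORD, 4570, 11, HND), (16, ORD, 4570, 13, SEA), (16, ORD, 4570, 17, BOS), (16, ORD, 4570, 18, NRT), (25, ORD, 5530, 11, HND), (25, ORD, 5530, 13, SEA), (25, ORD, 5530, 17, BOS), (25, ORD, 5530, 18, NRT), (32, ORD, 8160, 11, HND), (32, ORD, 8160, 13, SEA), (32, ORD, 8160, 17, BOS), (32, ORD, 8160, 18, NRT), (40, BOS, 3260, 2, LAX), (40, BOS, 3260, 21, LHR), (40, BOS, 3260, 26, SFO), (40, BOS, 3260, 31, CDG), (40, BOS, 3260, 4, SFO)}
(Flight ⨝ Pilot) ⋈ Crew (natural join on src): {(10, BOS, 7030, 2, LAX, 21, NYC), (10, BOS, 7030, 2, LAX, 39, NYC), (10, BOS, 7030, 2, LAX, 40, MIA), (10, BOS, 7030, 21, LHR, 21, NYC), (10, BOS, 7030, 21, LHR, 39, NYC), (10, BOS, 7030, 21, LHR, 40, MIA), (10, BOS, 7030, 26, SFO, 21, NYC), (10, BOS, 7030, 26, SFO, 39, NYC), (10, BOS, 7030, 26, SFO, 40, MIA), (10, BOS, 7030, 31, CDG, 21, NYC), (10, BOS, 7030, 31, CDG, 39, NYC), (10, BOS, 7030, 31, CDG, 40, MIA), (10, BOS, 7030, 4, SFO, 21, NYC), (10, BOS, 7030, 4, SFO, 39, NYC), (10, BOS, 7030, 4, SFO, 40, MIA), (11, ORD, 3510, 11, HND, 33, SF), (11, ORD, 3510, 11, HND, 37, DEN), (11, ORD, 3510, 13, SEA, 33, SF), (11, ORD, 3510, 13, SEA, 37, DEN), (11, ORD, 3510, 17, BOS, 33, SF), (11, ORD, 3510, 17, BOS, 37, DEN), (11, ORD, 3510, 18, NRT, 33, SF), (11, ORD, 3510, 18, NRT, 37, DEN), (11, ORD, 910, 11, HND, 33, SF), (11, ORD, 910, 11, HND, 37, DEN), (11, ORD, 910, 13, SEA, 33, SF), (11, ORD, 910, 13, SEA, 37, DEN), (11, ORD, 910, 17, BOS, 33, SF), (11, ORD, 910, 17, BOS, 37, DEN), (11, ORD, 910, 18, NRT, 33, SF), (11, ORD, 910, 18, NRT, 37, DEN), (16, ORD, 4570, 11, HND, 33, SF), (16, ORD, 4570, 11, HND, 37, DEN), (16, ORD, 4570, 13, SEA, 33, SF), (16, ORD, 4570, 13, SEA, 37, DEN), (16, ORD, 4570, 17, BOS, 33, SF), (16, ORD, 4570, 17, BOS, 37, DEN), (16, ORD, 4570, 18, NRT, 33, SF), (16, ORD, 4570, 18, NRT, 37, DEN), (25, ORD, 5530, 11, HND, 33, SF), (25, ORD, 5530, 11, HND, 37, DEN), (25, ORD, 5530, 13, SEA, 33, SF), (25, ORD, 5530, 13, SEA, 37, DEN), (25, ORD, 5530, 17, BOS, 33, SF), (25, ORD, 5530, 17, BOS, 37, DEN), (25, ORD, 5530, 18, NRT, 33, SF), (25, ORD, 5530, 18, NRT, 37, DEN), (32, ORD, 8160, 11, HND, 33, SF), (32, ORD, 8160, 11, HND, 37, DEN), (32, ORD, 8160, 13, SEA, 33, SF), (32, ORD, 8160, 13, SEA, 37, DEN), (32, ORD, 8160, 17, BOS, 33, SF), (32, ORD, 8160, 17, BOS, 37, DEN), (32, ORD, 8160, 18, NRT, 33, SF), (32, ORD, 8160, 18, NRT, 37, DEN), (40, BOS, 3260, 2, LAX, 21, NYC), (40, BOS, 3260, 2, LAX, 39, NYC), (40, BOS, 3260, 2, LAX, 40, MIA), (40, BOS, 3260, 21, LHR, 21, NYC), (40, BOS, 3260, 21, LHR, 39, NYC), (40, BOS, 3260, 21, LHR, 40, MIA), (40, BOS, 3260, 26, SFO, 21, NYC), (40, BOS, 3260, 26, SFO, 39, NYC), (40, BOS, 3260, 26, SFO, 40, MIA), (40, BOS, 3260, 31, CDG, 21, NYC), (40, BOS, 3260, 31, CDG, 39, NYC), (40, BOS, 3260, 31, CDG, 40, MIA), (40, BOS, 3260, 4, SFO, 21, NYC), (40, BOS, 3260, 4, SFO, 39, NYC), (40, BOS, 3260, 4, SFO, 40, MIA)}
Apply σ_{src != ORD}; surviving tuples: {(10, BOS, 7030, 2, LAX, 21, NYC), (10, BOS, 7030, 2, LAX, 39, NYC), (10, BOS, 7030, 2, LAX, 40, MIA), (10, BOS, 7030, 21, LHR, 21, NYC), (10, BOS, 7030, 21, LHR, 39, NYC), (10, BOS, 7030, 21, LHR, 40, MIA), (10, BOS, 7030, 26, SFO, 21, NYC), (10, BOS, 7030, 26, SFO, 39, NYC), (10, BOS, 7030, 26, SFO, 40, MIA), (10, BOS, 7030, 31, CDG, 21, NYC), (10, BOS, 7030, 31, CDG, 39, NYC), (10, BOS, 7030, 31, CDG, 40, MIA), (10, BOS, 7030, 4, SFO, 21, NYC), (10, BOS, 7030, 4, SFO, 39, NYC), (10, BOS, 7030, 4, SFO, 40, MIA), (40, BOS, 3260, 2, LAX, 21, NYC), (40, BOS, 3260, 2, LAX, 39, NYC), (40, BOS, 3260, 2, LAX, 40, MIA), (40, BOS, 3260, 21, LHR, 21, NYC), (40, BOS, 3260, 21, LHR, 39, NYC), (40, BOS, 3260, 21, LHR, 40, MIA), (40, BOS, 3260, 26, SFO, 21, NYC), (40, BOS, 3260, 26, SFO, 39, NYC), (40, BOS, 3260, 26, SFO, 40, MIA), (40, BOS, 3260, 31, CDG, 21, NYC), (40, BOS, 3260, 31, CDG, 39, NYC), (40, BOS, 3260, 31, CDG, 40, MIA), (40, BOS, 3260, 4, SFO, 21, NYC), (40, BOS, 3260, 4, SFO, 39, NYC), (40, BOS, 3260, 4, SFO, 40, MIA)}
π_{code, hours} gives {(CDG, 10), (CDG, 40), (LAX, 10), (LAX, 40), (LHR, 10), (LHR, 40), (SFO, 10), (SFO, 40)} (22 duplicate(s) eliminated).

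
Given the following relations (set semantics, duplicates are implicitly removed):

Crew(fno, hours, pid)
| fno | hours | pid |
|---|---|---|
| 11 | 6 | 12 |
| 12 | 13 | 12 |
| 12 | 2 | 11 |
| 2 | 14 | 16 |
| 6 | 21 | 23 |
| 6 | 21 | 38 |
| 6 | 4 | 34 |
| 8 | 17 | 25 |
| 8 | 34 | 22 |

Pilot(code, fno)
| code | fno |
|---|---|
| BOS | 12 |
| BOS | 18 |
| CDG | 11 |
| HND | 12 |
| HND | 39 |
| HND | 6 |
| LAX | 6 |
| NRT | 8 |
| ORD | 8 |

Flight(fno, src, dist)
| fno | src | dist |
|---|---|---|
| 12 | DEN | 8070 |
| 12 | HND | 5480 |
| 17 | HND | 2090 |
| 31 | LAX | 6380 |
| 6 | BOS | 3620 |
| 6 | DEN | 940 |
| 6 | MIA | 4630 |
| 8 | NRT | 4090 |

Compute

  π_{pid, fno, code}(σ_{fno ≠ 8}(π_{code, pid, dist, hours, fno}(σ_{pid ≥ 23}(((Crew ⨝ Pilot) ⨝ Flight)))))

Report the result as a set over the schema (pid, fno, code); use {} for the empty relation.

{(23, 6, HND), (23, 6, LAX), (34, 6, HND), (34, 6, LAX), (38, 6, HND), (38, 6, LAX)}

Crew ⋈ Pilot (natural join on fno): {(11, 6, 12, CDG), (12, 13, 12, BOS), (12, 13, 12, HND), (12, 2, 11, BOS), (12, 2, 11, HND), (6, 21, 23, HND), (6, 21, 23, LAX), (6, 21, 38, HND), (6, 21, 38, LAX), (6, 4, 34, HND), (6, 4, 34, LAX), (8, 17, 25, NRT), (8, 17, 25, ORD), (8, 34, 22, NRT), (8, 34, 22, ORD)}
(Crew ⨝ Pilot) ⋈ Flight (natural join on fno): {(12, 13, 12, BOS, DEN, 8070), (12, 13, 12, BOS, HND, 5480), (12, 13, 12, HND, DEN, 8070), (12, 13, 12, HND, HND, 5480), (12, 2, 11, BOS, DEN, 8070), (12, 2, 11, BOS, HND, 5480), (12, 2, 11, HND, DEN, 8070), (12, 2, 11, HND, HND, 5480), (6, 21, 23, HND, BOS, 3620), (6, 21, 23, HND, DEN, 940), (6, 21, 23, HND, MIA, 4630), (6, 21, 23, LAX, BOS, 3620), (6, 21, 23, LAX, DEN, 940), (6, 21, 23, LAX, MIA, 4630), (6, 21, 38, HND, BOS, 3620), (6, 21, 38, HND, DEN, 940), (6, 21, 38, HND, MIA, 4630), (6, 21, 38, LAX, BOS, 3620), (6, 21, 38, LAX, DEN, 940), (6, 21, 38, LAX, MIA, 4630), (6, 4, 34, HND, BOS, 3620), (6, 4, 34, HND, DEN, 940), (6, 4, 34, HND, MIA, 4630), (6, 4, 34, LAX, BOS, 3620), (6, 4, 34, LAX, DEN, 940), (6, 4, 34, LAX, MIA, 4630), (8, 17, 25, NRT, NRT, 4090), (8, 17, 25, ORD, NRT, 4090), (8, 34, 22, NRT, NRT, 4090), (8, 34, 22, ORD, NRT, 4090)}
Filtering on pid ≥ 23 leaves {(6, 21, 23, HND, BOS, 3620), (6, 21, 23, HND, DEN, 940), (6, 21, 23, HND, MIA, 4630), (6, 21, 23, LAX, BOS, 3620), (6, 21, 23, LAX, DEN, 940), (6, 21, 23, LAX, MIA, 4630), (6, 21, 38, HND, BOS, 3620), (6, 21, 38, HND, DEN, 940), (6, 21, 38, HND, MIA, 4630), (6, 21, 38, LAX, BOS, 3620), (6, 21, 38, LAX, DEN, 940), (6, 21, 38, LAX, MIA, 4630), (6, 4, 34, HND, BOS, 3620), (6, 4, 34, HND, DEN, 940), (6, 4, 34, HND, MIA, 4630), (6, 4, 34, LAX, BOS, 3620), (6, 4, 34, LAX, DEN, 940), (6, 4, 34, LAX, MIA, 4630), (8, 17, 25, NRT, NRT, 4090), (8, 17, 25, ORD, NRT, 4090)}.
π[code, pid, dist, hours, fno]: project onto (code, pid, dist, hours, fno) → {(HND, 23, 3620, 21, 6), (HND, 23, 4630, 21, 6), (HND, 23, 940, 21, 6), (HND, 34, 3620, 4, 6), (HND, 34, 4630, 4, 6), (HND, 34, 940, 4, 6), (HND, 38, 3620, 21, 6), (HND, 38, 4630, 21, 6), (HND, 38, 940, 21, 6), (LAX, 23, 3620, 21, 6), (LAX, 23, 4630, 21, 6), (LAX, 23, 940, 21, 6), (LAX, 34, 3620, 4, 6), (LAX, 34, 4630, 4, 6), (LAX, 34, 940, 4, 6), (LAX, 38, 3620, 21, 6), (LAX, 38, 4630, 21, 6), (LAX, 38, 940, 21, 6), (NRT, 25, 4090, 17, 8), (ORD, 25, 4090, 17, 8)}
Filtering on fno ≠ 8 leaves {(HND, 23, 3620, 21, 6), (HND, 23, 4630, 21, 6), (HND, 23, 940, 21, 6), (HND, 34, 3620, 4, 6), (HND, 34, 4630, 4, 6), (HND, 34, 940, 4, 6), (HND, 38, 3620, 21, 6), (HND, 38, 4630, 21, 6), (HND, 38, 940, 21, 6), (LAX, 23, 3620, 21, 6), (LAX, 23, 4630, 21, 6), (LAX, 23, 940, 21, 6), (LAX, 34, 3620, 4, 6), (LAX, 34, 4630, 4, 6), (LAX, 34, 940, 4, 6), (LAX, 38, 3620, 21, 6), (LAX, 38, 4630, 21, 6), (LAX, 38, 940, 21, 6)}.
π[pid, fno, code]: project onto (pid, fno, code) (12 duplicate(s) eliminated) → {(23, 6, HND), (23, 6, LAX), (34, 6, HND), (34, 6, LAX), (38, 6, HND), (38, 6, LAX)}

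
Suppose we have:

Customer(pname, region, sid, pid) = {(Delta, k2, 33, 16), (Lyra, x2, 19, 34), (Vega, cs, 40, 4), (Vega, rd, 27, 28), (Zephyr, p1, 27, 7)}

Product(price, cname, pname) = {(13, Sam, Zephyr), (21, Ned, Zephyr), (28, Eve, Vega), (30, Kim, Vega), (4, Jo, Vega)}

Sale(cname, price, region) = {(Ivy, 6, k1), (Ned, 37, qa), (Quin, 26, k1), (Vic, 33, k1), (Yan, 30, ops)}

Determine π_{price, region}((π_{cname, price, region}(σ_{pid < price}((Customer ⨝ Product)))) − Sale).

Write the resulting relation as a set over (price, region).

Natural join on pname: {(Vega, cs, 40, 4, 28, Eve), (Vega, cs, 40, 4, 30, Kim), (Vega, cs, 40, 4, 4, Jo), (Vega, rd, 27, 28, 28, Eve), (Vega, rd, 27, 28, 30, Kim), (Vega, rd, 27, 28, 4, Jo), (Zephyr, p1, 27, 7, 13, Sam), (Zephyr, p1, 27, 7, 21, Ned)}
σ[pid < price]: keep tuples satisfying pid < price → {(Vega, cs, 40, 4, 28, Eve), (Vega, cs, 40, 4, 30, Kim), (Vega, rd, 27, 28, 30, Kim), (Zephyr, p1, 27, 7, 13, Sam), (Zephyr, p1, 27, 7, 21, Ned)}
π[cname, price, region]: project onto (cname, price, region) → {(Eve, 28, cs), (Kim, 30, cs), (Kim, 30, rd), (Ned, 21, p1), (Sam, 13, p1)}
Difference: {(Eve, 28, cs), (Kim, 30, cs), (Kim, 30, rd), (Ned, 21, p1), (Sam, 13, p1)} with {(Ivy, 6, k1), (Ned, 37, qa), (Quin, 26, k1), (Vic, 33, k1), (Yan, 30, ops)} → {(Eve, 28, cs), (Kim, 30, cs), (Kim, 30, rd), (Ned, 21, p1), (Sam, 13, p1)}
π[price, region]: project onto (price, region) → {(13, p1), (21, p1), (28, cs), (30, cs), (30, rd)}

{(13, p1), (21, p1), (28, cs), (30, cs), (30, rd)}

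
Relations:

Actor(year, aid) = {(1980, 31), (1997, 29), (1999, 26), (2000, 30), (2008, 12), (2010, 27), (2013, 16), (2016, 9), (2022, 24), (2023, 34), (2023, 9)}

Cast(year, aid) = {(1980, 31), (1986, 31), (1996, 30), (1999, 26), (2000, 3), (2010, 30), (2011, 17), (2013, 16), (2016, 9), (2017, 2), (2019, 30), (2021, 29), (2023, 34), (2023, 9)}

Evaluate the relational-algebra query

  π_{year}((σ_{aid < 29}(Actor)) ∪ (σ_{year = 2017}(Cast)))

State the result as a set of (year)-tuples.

{1999, 2008, 2010, 2013, 2016, 2017, 2022, 2023}

Filtering on aid < 29 leaves {(1999, 26), (2008, 12), (2010, 27), (2013, 16), (2016, 9), (2022, 24), (2023, 9)}.
Filtering on year = 2017 leaves {(2017, 2)}.
Union: {(1999, 26), (2008, 12), (2010, 27), (2013, 16), (2016, 9), (2022, 24), (2023, 9)} with {(2017, 2)} → {(1999, 26), (2008, 12), (2010, 27), (2013, 16), (2016, 9), (2017, 2), (2022, 24), (2023, 9)}
Keep only column(s) year: {1999, 2008, 2010, 2013, 2016, 2017, 2022, 2023}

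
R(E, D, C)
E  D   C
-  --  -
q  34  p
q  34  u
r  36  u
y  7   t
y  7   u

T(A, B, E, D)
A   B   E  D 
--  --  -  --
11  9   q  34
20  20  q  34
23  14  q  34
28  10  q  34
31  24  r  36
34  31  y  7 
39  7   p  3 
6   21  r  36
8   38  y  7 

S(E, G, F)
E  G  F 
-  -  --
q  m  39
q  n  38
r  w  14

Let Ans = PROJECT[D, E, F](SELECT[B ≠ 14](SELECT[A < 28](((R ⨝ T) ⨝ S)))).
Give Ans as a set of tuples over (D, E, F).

{(34, q, 38), (34, q, 39), (36, r, 14)}

Natural join on E, D: {(q, 34, p, 11, 9), (q, 34, p, 20, 20), (q, 34, p, 23, 14), (q, 34, p, 28, 10), (q, 34, u, 11, 9), (q, 34, u, 20, 20), (q, 34, u, 23, 14), (q, 34, u, 28, 10), (r, 36, u, 31, 24), (r, 36, u, 6, 21), (y, 7, t, 34, 31), (y, 7, t, 8, 38), (y, 7, u, 34, 31), (y, 7, u, 8, 38)}
Natural join on E: {(q, 34, p, 11, 9, m, 39), (q, 34, p, 11, 9, n, 38), (q, 34, p, 20, 20, m, 39), (q, 34, p, 20, 20, n, 38), (q, 34, p, 23, 14, m, 39), (q, 34, p, 23, 14, n, 38), (q, 34, p, 28, 10, m, 39), (q, 34, p, 28, 10, n, 38), (q, 34, u, 11, 9, m, 39), (q, 34, u, 11, 9, n, 38), (q, 34, u, 20, 20, m, 39), (q, 34, u, 20, 20, n, 38), (q, 34, u, 23, 14, m, 39), (q, 34, u, 23, 14, n, 38), (q, 34, u, 28, 10, m, 39), (q, 34, u, 28, 10, n, 38), (r, 36, u, 31, 24, w, 14), (r, 36, u, 6, 21, w, 14)}
σ[A < 28]: keep tuples satisfying A < 28 → {(q, 34, p, 11, 9, m, 39), (q, 34, p, 11, 9, n, 38), (q, 34, p, 20, 20, m, 39), (q, 34, p, 20, 20, n, 38), (q, 34, p, 23, 14, m, 39), (q, 34, p, 23, 14, n, 38), (q, 34, u, 11, 9, m, 39), (q, 34, u, 11, 9, n, 38), (q, 34, u, 20, 20, m, 39), (q, 34, u, 20, 20, n, 38), (q, 34, u, 23, 14, m, 39), (q, 34, u, 23, 14, n, 38), (r, 36, u, 6, 21, w, 14)}
σ[B ≠ 14]: keep tuples satisfying B ≠ 14 → {(q, 34, p, 11, 9, m, 39), (q, 34, p, 11, 9, n, 38), (q, 34, p, 20, 20, m, 39), (q, 34, p, 20, 20, n, 38), (q, 34, u, 11, 9, m, 39), (q, 34, u, 11, 9, n, 38), (q, 34, u, 20, 20, m, 39), (q, 34, u, 20, 20, n, 38), (r, 36, u, 6, 21, w, 14)}
Keep only column(s) D, E, F (6 duplicate(s) eliminated): {(34, q, 38), (34, q, 39), (36, r, 14)}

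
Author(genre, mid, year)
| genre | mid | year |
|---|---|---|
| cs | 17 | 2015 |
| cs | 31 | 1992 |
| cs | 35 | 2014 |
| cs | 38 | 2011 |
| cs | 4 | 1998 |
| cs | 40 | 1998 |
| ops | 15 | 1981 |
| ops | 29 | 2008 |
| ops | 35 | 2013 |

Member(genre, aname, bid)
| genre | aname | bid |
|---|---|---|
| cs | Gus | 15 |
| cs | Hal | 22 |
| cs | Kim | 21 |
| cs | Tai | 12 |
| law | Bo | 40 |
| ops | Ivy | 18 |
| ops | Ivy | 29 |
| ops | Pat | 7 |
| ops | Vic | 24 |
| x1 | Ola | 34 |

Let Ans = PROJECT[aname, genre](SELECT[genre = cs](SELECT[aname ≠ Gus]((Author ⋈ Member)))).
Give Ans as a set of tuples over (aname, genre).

Natural join on genre: {(cs, 17, 2015, Gus, 15), (cs, 17, 2015, Hal, 22), (cs, 17, 2015, Kim, 21), (cs, 17, 2015, Tai, 12), (cs, 31, 1992, Gus, 15), (cs, 31, 1992, Hal, 22), (cs, 31, 1992, Kim, 21), (cs, 31, 1992, Tai, 12), (cs, 35, 2014, Gus, 15), (cs, 35, 2014, Hal, 22), (cs, 35, 2014, Kim, 21), (cs, 35, 2014, Tai, 12), (cs, 38, 2011, Gus, 15), (cs, 38, 2011, Hal, 22), (cs, 38, 2011, Kim, 21), (cs, 38, 2011, Tai, 12), (cs, 4, 1998, Gus, 15), (cs, 4, 1998, Hal, 22), (cs, 4, 1998, Kim, 21), (cs, 4, 1998, Tai, 12), (cs, 40, 1998, Gus, 15), (cs, 40, 1998, Hal, 22), (cs, 40, 1998, Kim, 21), (cs, 40, 1998, Tai, 12), (ops, 15, 1981, Ivy, 18), (ops, 15, 1981, Ivy, 29), (ops, 15, 1981, Pat, 7), (ops, 15, 1981, Vic, 24), (ops, 29, 2008, Ivy, 18), (ops, 29, 2008, Ivy, 29), (ops, 29, 2008, Pat, 7), (ops, 29, 2008, Vic, 24), (ops, 35, 2013, Ivy, 18), (ops, 35, 2013, Ivy, 29), (ops, 35, 2013, Pat, 7), (ops, 35, 2013, Vic, 24)}
Apply σ_{aname ≠ Gus}; surviving tuples: {(cs, 17, 2015, Hal, 22), (cs, 17, 2015, Kim, 21), (cs, 17, 2015, Tai, 12), (cs, 31, 1992, Hal, 22), (cs, 31, 1992, Kim, 21), (cs, 31, 1992, Tai, 12), (cs, 35, 2014, Hal, 22), (cs, 35, 2014, Kim, 21), (cs, 35, 2014, Tai, 12), (cs, 38, 2011, Hal, 22), (cs, 38, 2011, Kim, 21), (cs, 38, 2011, Tai, 12), (cs, 4, 1998, Hal, 22), (cs, 4, 1998, Kim, 21), (cs, 4, 1998, Tai, 12), (cs, 40, 1998, Hal, 22), (cs, 40, 1998, Kim, 21), (cs, 40, 1998, Tai, 12), (ops, 15, 1981, Ivy, 18), (ops, 15, 1981, Ivy, 29), (ops, 15, 1981, Pat, 7), (ops, 15, 1981, Vic, 24), (ops, 29, 2008, Ivy, 18), (ops, 29, 2008, Ivy, 29), (ops, 29, 2008, Pat, 7), (ops, 29, 2008, Vic, 24), (ops, 35, 2013, Ivy, 18), (ops, 35, 2013, Ivy, 29), (ops, 35, 2013, Pat, 7), (ops, 35, 2013, Vic, 24)}
Apply σ_{genre = cs}; surviving tuples: {(cs, 17, 2015, Hal, 22), (cs, 17, 2015, Kim, 21), (cs, 17, 2015, Tai, 12), (cs, 31, 1992, Hal, 22), (cs, 31, 1992, Kim, 21), (cs, 31, 1992, Tai, 12), (cs, 35, 2014, Hal, 22), (cs, 35, 2014, Kim, 21), (cs, 35, 2014, Tai, 12), (cs, 38, 2011, Hal, 22), (cs, 38, 2011, Kim, 21), (cs, 38, 2011, Tai, 12), (cs, 4, 1998, Hal, 22), (cs, 4, 1998, Kim, 21), (cs, 4, 1998, Tai, 12), (cs, 40, 1998, Hal, 22), (cs, 40, 1998, Kim, 21), (cs, 40, 1998, Tai, 12)}
π_{aname, genre} gives {(Hal, cs), (Kim, cs), (Tai, cs)} (15 duplicate(s) eliminated).

{(Hal, cs), (Kim, cs), (Tai, cs)}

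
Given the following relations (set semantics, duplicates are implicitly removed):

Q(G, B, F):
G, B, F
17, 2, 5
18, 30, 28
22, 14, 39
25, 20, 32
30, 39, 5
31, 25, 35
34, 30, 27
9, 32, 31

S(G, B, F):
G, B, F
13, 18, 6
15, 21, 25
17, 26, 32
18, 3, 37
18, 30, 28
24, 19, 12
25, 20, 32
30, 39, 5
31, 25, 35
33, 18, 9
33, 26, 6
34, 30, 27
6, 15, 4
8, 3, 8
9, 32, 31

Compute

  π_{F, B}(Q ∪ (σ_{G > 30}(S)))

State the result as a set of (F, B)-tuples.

Selection G > 30: {(31, 25, 35), (33, 18, 9), (33, 26, 6), (34, 30, 27)}
Set union of the two operands is {(17, 2, 5), (18, 30, 28), (22, 14, 39), (25, 20, 32), (30, 39, 5), (31, 25, 35), (33, 18, 9), (33, 26, 6), (34, 30, 27), (9, 32, 31)}.
π_{F, B} gives {(27, 30), (28, 30), (31, 32), (32, 20), (35, 25), (39, 14), (5, 2), (5, 39), (6, 26), (9, 18)}.

{(27, 30), (28, 30), (31, 32), (32, 20), (35, 25), (39, 14), (5, 2), (5, 39), (6, 26), (9, 18)}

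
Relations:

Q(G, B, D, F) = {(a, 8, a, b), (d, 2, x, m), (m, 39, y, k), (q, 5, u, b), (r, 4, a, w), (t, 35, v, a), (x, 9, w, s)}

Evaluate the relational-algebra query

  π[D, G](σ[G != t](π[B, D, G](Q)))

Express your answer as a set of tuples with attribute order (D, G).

π_{B, D, G} gives {(2, x, d), (35, v, t), (39, y, m), (4, a, r), (5, u, q), (8, a, a), (9, w, x)}.
Apply σ_{G != t}; surviving tuples: {(2, x, d), (39, y, m), (4, a, r), (5, u, q), (8, a, a), (9, w, x)}
π_{D, G} gives {(a, a), (a, r), (u, q), (w, x), (x, d), (y, m)}.

{(a, a), (a, r), (u, q), (w, x), (x, d), (y, m)}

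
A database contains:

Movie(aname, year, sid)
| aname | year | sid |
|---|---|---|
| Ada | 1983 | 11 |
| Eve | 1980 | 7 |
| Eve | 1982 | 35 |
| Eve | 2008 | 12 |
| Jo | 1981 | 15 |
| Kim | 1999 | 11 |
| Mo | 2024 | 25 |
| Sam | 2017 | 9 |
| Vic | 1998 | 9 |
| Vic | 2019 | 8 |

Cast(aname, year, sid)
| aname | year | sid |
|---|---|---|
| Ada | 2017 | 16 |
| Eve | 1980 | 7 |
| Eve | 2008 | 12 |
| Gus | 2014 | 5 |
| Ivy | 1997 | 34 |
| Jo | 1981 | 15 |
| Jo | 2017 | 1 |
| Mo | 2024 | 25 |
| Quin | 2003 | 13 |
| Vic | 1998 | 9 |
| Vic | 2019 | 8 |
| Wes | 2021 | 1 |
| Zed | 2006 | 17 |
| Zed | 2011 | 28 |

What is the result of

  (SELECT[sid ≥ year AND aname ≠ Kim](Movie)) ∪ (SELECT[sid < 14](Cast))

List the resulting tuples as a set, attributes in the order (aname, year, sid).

{(Eve, 1980, 7), (Eve, 2008, 12), (Gus, 2014, 5), (Jo, 2017, 1), (Quin, 2003, 13), (Vic, 1998, 9), (Vic, 2019, 8), (Wes, 2021, 1)}

σ[sid ≥ year AND aname ≠ Kim]: keep tuples satisfying sid ≥ year AND aname ≠ Kim → {}
σ[sid < 14]: keep tuples satisfying sid < 14 → {(Eve, 1980, 7), (Eve, 2008, 12), (Gus, 2014, 5), (Jo, 2017, 1), (Quin, 2003, 13), (Vic, 1998, 9), (Vic, 2019, 8), (Wes, 2021, 1)}
Union: {} with {(Eve, 1980, 7), (Eve, 2008, 12), (Gus, 2014, 5), (Jo, 2017, 1), (Quin, 2003, 13), (Vic, 1998, 9), (Vic, 2019, 8), (Wes, 2021, 1)} → {(Eve, 1980, 7), (Eve, 2008, 12), (Gus, 2014, 5), (Jo, 2017, 1), (Quin, 2003, 13), (Vic, 1998, 9), (Vic, 2019, 8), (Wes, 2021, 1)}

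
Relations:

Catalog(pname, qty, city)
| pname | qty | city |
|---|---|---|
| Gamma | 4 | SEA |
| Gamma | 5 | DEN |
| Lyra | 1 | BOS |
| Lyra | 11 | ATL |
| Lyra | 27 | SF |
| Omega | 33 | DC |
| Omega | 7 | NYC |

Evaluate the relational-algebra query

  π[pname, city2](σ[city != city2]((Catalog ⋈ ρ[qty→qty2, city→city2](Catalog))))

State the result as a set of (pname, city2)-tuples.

ρ[qty→qty2, city→city2]: schema becomes (pname, qty2, city2); tuples unchanged.
Joining Catalog and ρ[qty→qty2, city→city2](Catalog) on pname yields {(Gamma, 4, SEA, 4, SEA), (Gamma, 4, SEA, 5, DEN), (Gamma, 5, DEN, 4, SEA), (Gamma, 5, DEN, 5, DEN), (Lyra, 1, BOS, 1, BOS), (Lyra, 1, BOS, 11, ATL), (Lyra, 1, BOS, 27, SF), (Lyra, 11, ATL, 1, BOS), (Lyra, 11, ATL, 11, ATL), (Lyra, 11, ATL, 27, SF), (Lyra, 27, SF, 1, BOS), (Lyra, 27, SF, 11, ATL), (Lyra, 27, SF, 27, SF), (Omega, 33, DC, 33, DC), (Omega, 33, DC, 7, NYC), (Omega, 7, NYC, 33, DC), (Omega, 7, NYC, 7, NYC)}.
Filtering on city != city2 leaves {(Gamma, 4, SEA, 5, DEN), (Gamma, 5, DEN, 4, SEA), (Lyra, 1, BOS, 11, ATL), (Lyra, 1, BOS, 27, SF), (Lyra, 11, ATL, 1, BOS), (Lyra, 11, ATL, 27, SF), (Lyra, 27, SF, 1, BOS), (Lyra, 27, SF, 11, ATL), (Omega, 33, DC, 7, NYC), (Omega, 7, NYC, 33, DC)}.
Keep only column(s) pname, city2 (3 duplicate(s) eliminated): {(Gamma, DEN), (Gamma, SEA), (Lyra, ATL), (Lyra, BOS), (Lyra, SF), (Omega, DC), (Omega, NYC)}

{(Gamma, DEN), (Gamma, SEA), (Lyra, ATL), (Lyra, BOS), (Lyra, SF), (Omega, DC), (Omega, NYC)}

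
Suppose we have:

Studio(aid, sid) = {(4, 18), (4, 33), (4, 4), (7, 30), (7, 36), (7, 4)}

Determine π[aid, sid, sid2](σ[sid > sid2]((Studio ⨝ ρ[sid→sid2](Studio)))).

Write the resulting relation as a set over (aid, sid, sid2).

ρ[sid→sid2]: schema becomes (aid, sid2); tuples unchanged.
Joining Studio and ρ[sid→sid2](Studio) on aid yields {(4, 18, 18), (4, 18, 33), (4, 18, 4), (4, 33, 18), (4, 33, 33), (4, 33, 4), (4, 4, 18), (4, 4, 33), (4, 4, 4), (7, 30, 30), (7, 30, 36), (7, 30, 4), (7, 36, 30), (7, 36, 36), (7, 36, 4), (7, 4, 30), (7, 4, 36), (7, 4, 4)}.
Apply σ_{sid > sid2}; surviving tuples: {(4, 18, 4), (4, 33, 18), (4, 33, 4), (7, 30, 4), (7, 36, 30), (7, 36, 4)}
Projecting to aid, sid, sid2: {(4, 18, 4), (4, 33, 18), (4, 33, 4), (7, 30, 4), (7, 36, 30), (7, 36, 4)}

{(4, 18, 4), (4, 33, 18), (4, 33, 4), (7, 30, 4), (7, 36, 30), (7, 36, 4)}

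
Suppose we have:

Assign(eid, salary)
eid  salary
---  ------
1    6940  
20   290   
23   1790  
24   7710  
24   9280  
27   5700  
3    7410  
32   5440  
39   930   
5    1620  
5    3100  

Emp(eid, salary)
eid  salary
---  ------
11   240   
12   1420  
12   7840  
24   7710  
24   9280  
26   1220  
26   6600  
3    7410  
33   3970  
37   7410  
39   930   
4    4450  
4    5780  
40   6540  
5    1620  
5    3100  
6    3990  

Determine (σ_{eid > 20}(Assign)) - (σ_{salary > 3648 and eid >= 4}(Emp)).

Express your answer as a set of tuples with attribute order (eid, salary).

{(23, 1790), (27, 5700), (32, 5440), (39, 930)}

Selection eid > 20: {(23, 1790), (24, 7710), (24, 9280), (27, 5700), (32, 5440), (39, 930)}
Selection salary > 3648 and eid >= 4: {(12, 7840), (24, 7710), (24, 9280), (26, 6600), (33, 3970), (37, 7410), (4, 4450), (4, 5780), (40, 6540), (6, 3990)}
Taking the difference: {(23, 1790), (27, 5700), (32, 5440), (39, 930)}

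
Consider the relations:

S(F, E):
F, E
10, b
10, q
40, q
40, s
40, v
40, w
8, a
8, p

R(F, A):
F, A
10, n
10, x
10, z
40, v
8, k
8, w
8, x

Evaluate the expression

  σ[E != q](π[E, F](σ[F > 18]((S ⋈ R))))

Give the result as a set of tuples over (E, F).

{(s, 40), (v, 40), (w, 40)}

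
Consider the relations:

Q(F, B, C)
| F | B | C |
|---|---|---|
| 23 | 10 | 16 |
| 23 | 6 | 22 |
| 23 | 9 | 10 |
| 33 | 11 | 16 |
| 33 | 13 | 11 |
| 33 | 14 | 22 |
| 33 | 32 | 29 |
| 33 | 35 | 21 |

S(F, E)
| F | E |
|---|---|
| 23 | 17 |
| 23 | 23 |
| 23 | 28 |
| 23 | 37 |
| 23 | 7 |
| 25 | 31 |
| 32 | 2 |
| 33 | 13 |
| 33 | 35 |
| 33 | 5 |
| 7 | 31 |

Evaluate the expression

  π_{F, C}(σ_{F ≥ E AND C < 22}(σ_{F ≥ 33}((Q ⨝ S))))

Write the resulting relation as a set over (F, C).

Q ⋈ S (natural join on F): {(23, 10, 16, 17), (23, 10, 16, 23), (23, 10, 16, 28), (23, 10, 16, 37), (23, 10, 16, 7), (23, 6, 22, 17), (23, 6, 22, 23), (23, 6, 22, 28), (23, 6, 22, 37), (23, 6, 22, 7), (23, 9, 10, 17), (23, 9, 10, 23), (23, 9, 10, 28), (23, 9, 10, 37), (23, 9, 10, 7), (33, 11, 16, 13), (33, 11, 16, 35), (33, 11, 16, 5), (33, 13, 11, 13), (33, 13, 11, 35), (33, 13, 11, 5), (33, 14, 22, 13), (33, 14, 22, 35), (33, 14, 22, 5), (33, 32, 29, 13), (33, 32, 29, 35), (33, 32, 29, 5), (33, 35, 21, 13), (33, 35, 21, 35), (33, 35, 21, 5)}
Selection F ≥ 33: {(33, 11, 16, 13), (33, 11, 16, 35), (33, 11, 16, 5), (33, 13, 11, 13), (33, 13, 11, 35), (33, 13, 11, 5), (33, 14, 22, 13), (33, 14, 22, 35), (33, 14, 22, 5), (33, 32, 29, 13), (33, 32, 29, 35), (33, 32, 29, 5), (33, 35, 21, 13), (33, 35, 21, 35), (33, 35, 21, 5)}
Selection F ≥ E AND C < 22: {(33, 11, 16, 13), (33, 11, 16, 5), (33, 13, 11, 13), (33, 13, 11, 5), (33, 35, 21, 13), (33, 35, 21, 5)}
Projecting to F, C (3 duplicate(s) eliminated): {(33, 11), (33, 16), (33, 21)}

{(33, 11), (33, 16), (33, 21)}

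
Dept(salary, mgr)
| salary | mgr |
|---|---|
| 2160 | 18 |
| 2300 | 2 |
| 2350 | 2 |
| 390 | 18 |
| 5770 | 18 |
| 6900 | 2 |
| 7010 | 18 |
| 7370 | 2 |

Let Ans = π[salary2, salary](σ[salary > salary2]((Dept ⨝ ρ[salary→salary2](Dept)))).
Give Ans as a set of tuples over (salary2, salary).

{(2160, 5770), (2160, 7010), (2300, 2350), (2300, 6900), (2300, 7370), (2350, 6900), (2350, 7370), (390, 2160), (390, 5770), (390, 7010), (5770, 7010), (6900, 7370)}

ρ[salary→salary2]: schema becomes (salary2, mgr); tuples unchanged.
Natural join on mgr: {(2160, 18, 2160), (2160, 18, 390), (2160, 18, 5770), (2160, 18, 7010), (2300, 2, 2300), (2300, 2, 2350), (2300, 2, 6900), (2300, 2, 7370), (2350, 2, 2300), (2350, 2, 2350), (2350, 2, 6900), (2350, 2, 7370), (390, 18, 2160), (390, 18, 390), (390, 18, 5770), (390, 18, 7010), (5770, 18, 2160), (5770, 18, 390), (5770, 18, 5770), (5770, 18, 7010), (6900, 2, 2300), (6900, 2, 2350), (6900, 2, 6900), (6900, 2, 7370), (7010, 18, 2160), (7010, 18, 390), (7010, 18, 5770), (7010, 18, 7010), (7370, 2, 2300), (7370, 2, 2350), (7370, 2, 6900), (7370, 2, 7370)}
σ[salary > salary2]: keep tuples satisfying salary > salary2 → {(2160, 18, 390), (2350, 2, 2300), (5770, 18, 2160), (5770, 18, 390), (6900, 2, 2300), (6900, 2, 2350), (7010, 18, 2160), (7010, 18, 390), (7010, 18, 5770), (7370, 2, 2300), (7370, 2, 2350), (7370, 2, 6900)}
π[salary2, salary]: project onto (salary2, salary) → {(2160, 5770), (2160, 7010), (2300, 2350), (2300, 6900), (2300, 7370), (2350, 6900), (2350, 7370), (390, 2160), (390, 5770), (390, 7010), (5770, 7010), (6900, 7370)}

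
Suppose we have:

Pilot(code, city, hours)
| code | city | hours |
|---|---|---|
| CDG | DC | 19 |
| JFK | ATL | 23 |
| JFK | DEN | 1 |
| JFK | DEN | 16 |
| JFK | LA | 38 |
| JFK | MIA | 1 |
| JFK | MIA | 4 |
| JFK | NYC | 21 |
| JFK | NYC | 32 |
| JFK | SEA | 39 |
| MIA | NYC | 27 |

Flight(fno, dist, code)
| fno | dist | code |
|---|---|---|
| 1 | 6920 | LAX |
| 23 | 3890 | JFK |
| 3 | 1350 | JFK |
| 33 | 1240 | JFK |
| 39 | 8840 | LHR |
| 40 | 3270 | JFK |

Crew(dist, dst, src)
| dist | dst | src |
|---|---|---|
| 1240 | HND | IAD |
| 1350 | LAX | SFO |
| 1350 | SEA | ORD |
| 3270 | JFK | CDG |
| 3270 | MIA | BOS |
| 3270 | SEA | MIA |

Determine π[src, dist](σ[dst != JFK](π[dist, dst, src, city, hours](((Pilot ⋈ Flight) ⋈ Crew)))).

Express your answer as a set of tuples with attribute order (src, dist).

{(BOS, 3270), (IAD, 1240), (MIA, 3270), (ORD, 1350), (SFO, 1350)}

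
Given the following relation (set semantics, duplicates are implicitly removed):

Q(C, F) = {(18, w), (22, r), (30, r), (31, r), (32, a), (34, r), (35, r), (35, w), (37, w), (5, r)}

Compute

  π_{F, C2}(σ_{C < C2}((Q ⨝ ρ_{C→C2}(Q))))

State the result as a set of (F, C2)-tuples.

{(r, 22), (r, 30), (r, 31), (r, 34), (r, 35), (w, 35), (w, 37)}

ρ[C→C2]: schema becomes (C2, F); tuples unchanged.
Q ⋈ ρ_{C→C2}(Q) (natural join on F): {(18, w, 18), (18, w, 35), (18, w, 37), (22, r, 22), (22, r, 30), (22, r, 31), (22, r, 34), (22, r, 35), (22, r, 5), (30, r, 22), (30, r, 30), (30, r, 31), (30, r, 34), (30, r, 35), (30, r, 5), (31, r, 22), (31, r, 30), (31, r, 31), (31, r, 34), (31, r, 35), (31, r, 5), (32, a, 32), (34, r, 22), (34, r, 30), (34, r, 31), (34, r, 34), (34, r, 35), (34, r, 5), (35, r, 22), (35, r, 30), (35, r, 31), (35, r, 34), (35, r, 35), (35, r, 5), (35, w, 18), (35, w, 35), (35, w, 37), (37, w, 18), (37, w, 35), (37, w, 37), (5, r, 22), (5, r, 30), (5, r, 31), (5, r, 34), (5, r, 35), (5, r, 5)}
Apply σ_{C < C2}; surviving tuples: {(18, w, 35), (18, w, 37), (22, r, 30), (22, r, 31), (22, r, 34), (22, r, 35), (30, r, 31), (30, r, 34), (30, r, 35), (31, r, 34), (31, r, 35), (34, r, 35), (35, w, 37), (5, r, 22), (5, r, 30), (5, r, 31), (5, r, 34), (5, r, 35)}
Projecting to F, C2 (11 duplicate(s) eliminated): {(r, 22), (r, 30), (r, 31), (r, 34), (r, 35), (w, 35), (w, 37)}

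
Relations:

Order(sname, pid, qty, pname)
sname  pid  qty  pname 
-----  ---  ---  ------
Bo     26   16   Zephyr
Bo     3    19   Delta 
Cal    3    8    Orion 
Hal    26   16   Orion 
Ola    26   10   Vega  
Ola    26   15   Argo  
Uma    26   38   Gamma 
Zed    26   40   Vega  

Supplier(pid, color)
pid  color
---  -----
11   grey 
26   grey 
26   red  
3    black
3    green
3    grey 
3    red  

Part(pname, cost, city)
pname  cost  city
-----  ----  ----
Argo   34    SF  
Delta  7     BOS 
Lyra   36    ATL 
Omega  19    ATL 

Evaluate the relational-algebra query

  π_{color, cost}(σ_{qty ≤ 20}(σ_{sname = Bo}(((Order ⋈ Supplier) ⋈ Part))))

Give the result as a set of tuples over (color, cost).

{(black, 7), (green, 7), (grey, 7), (red, 7)}

Natural join on pid: {(Bo, 26, 16, Zephyr, grey), (Bo, 26, 16, Zephyr, red), (Bo, 3, 19, Delta, black), (Bo, 3, 19, Delta, green), (Bo, 3, 19, Delta, grey), (Bo, 3, 19, Delta, red), (Cal, 3, 8, Orion, black), (Cal, 3, 8, Orion, green), (Cal, 3, 8, Orion, grey), (Cal, 3, 8, Orion, red), (Hal, 26, 16, Orion, grey), (Hal, 26, 16, Orion, red), (Ola, 26, 10, Vega, grey), (Ola, 26, 10, Vega, red), (Ola, 26, 15, Argo, grey), (Ola, 26, 15, Argo, red), (Uma, 26, 38, Gamma, grey), (Uma, 26, 38, Gamma, red), (Zed, 26, 40, Vega, grey), (Zed, 26, 40, Vega, red)}
Natural join on pname: {(Bo, 3, 19, Delta, black, 7, BOS), (Bo, 3, 19, Delta, green, 7, BOS), (Bo, 3, 19, Delta, grey, 7, BOS), (Bo, 3, 19, Delta, red, 7, BOS), (Ola, 26, 15, Argo, grey, 34, SF), (Ola, 26, 15, Argo, red, 34, SF)}
Selection sname = Bo: {(Bo, 3, 19, Delta, black, 7, BOS), (Bo, 3, 19, Delta, green, 7, BOS), (Bo, 3, 19, Delta, grey, 7, BOS), (Bo, 3, 19, Delta, red, 7, BOS)}
Selection qty ≤ 20: {(Bo, 3, 19, Delta, black, 7, BOS), (Bo, 3, 19, Delta, green, 7, BOS), (Bo, 3, 19, Delta, grey, 7, BOS), (Bo, 3, 19, Delta, red, 7, BOS)}
Keep only column(s) color, cost: {(black, 7), (green, 7), (grey, 7), (red, 7)}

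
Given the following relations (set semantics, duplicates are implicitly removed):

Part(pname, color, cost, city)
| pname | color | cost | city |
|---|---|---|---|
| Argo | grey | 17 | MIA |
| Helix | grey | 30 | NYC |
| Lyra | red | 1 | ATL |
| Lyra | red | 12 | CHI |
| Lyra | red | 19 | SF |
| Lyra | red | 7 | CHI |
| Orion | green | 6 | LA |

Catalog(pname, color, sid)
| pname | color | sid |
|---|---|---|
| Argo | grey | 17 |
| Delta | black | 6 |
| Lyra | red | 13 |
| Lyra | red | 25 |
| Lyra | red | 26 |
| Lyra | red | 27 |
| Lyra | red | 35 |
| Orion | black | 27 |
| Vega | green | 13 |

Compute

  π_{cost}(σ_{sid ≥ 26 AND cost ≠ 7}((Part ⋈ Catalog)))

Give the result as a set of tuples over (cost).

{1, 12, 19}

Natural join on pname, color: {(Argo, grey, 17, MIA, 17), (Lyra, red, 1, ATL, 13), (Lyra, red, 1, ATL, 25), (Lyra, red, 1, ATL, 26), (Lyra, red, 1, ATL, 27), (Lyra, red, 1, ATL, 35), (Lyra, red, 12, CHI, 13), (Lyra, red, 12, CHI, 25), (Lyra, red, 12, CHI, 26), (Lyra, red, 12, CHI, 27), (Lyra, red, 12, CHI, 35), (Lyra, red, 19, SF, 13), (Lyra, red, 19, SF, 25), (Lyra, red, 19, SF, 26), (Lyra, red, 19, SF, 27), (Lyra, red, 19, SF, 35), (Lyra, red, 7, CHI, 13), (Lyra, red, 7, CHI, 25), (Lyra, red, 7, CHI, 26), (Lyra, red, 7, CHI, 27), (Lyra, red, 7, CHI, 35)}
Filtering on sid ≥ 26 AND cost ≠ 7 leaves {(Lyra, red, 1, ATL, 26), (Lyra, red, 1, ATL, 27), (Lyra, red, 1, ATL, 35), (Lyra, red, 12, CHI, 26), (Lyra, red, 12, CHI, 27), (Lyra, red, 12, CHI, 35), (Lyra, red, 19, SF, 26), (Lyra, red, 19, SF, 27), (Lyra, red, 19, SF, 35)}.
Projecting to cost (6 duplicate(s) eliminated): {1, 12, 19}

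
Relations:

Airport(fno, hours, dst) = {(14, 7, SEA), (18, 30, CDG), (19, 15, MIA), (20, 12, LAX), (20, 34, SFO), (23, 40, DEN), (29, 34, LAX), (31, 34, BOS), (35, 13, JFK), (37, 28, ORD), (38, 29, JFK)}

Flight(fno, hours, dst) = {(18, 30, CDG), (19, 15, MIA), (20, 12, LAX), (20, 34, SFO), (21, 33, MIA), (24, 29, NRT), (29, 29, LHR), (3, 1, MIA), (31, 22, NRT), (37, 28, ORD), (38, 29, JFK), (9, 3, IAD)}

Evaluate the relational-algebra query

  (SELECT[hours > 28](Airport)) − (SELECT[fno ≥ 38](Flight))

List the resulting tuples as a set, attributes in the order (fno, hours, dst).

Filtering on hours > 28 leaves {(18, 30, CDG), (20, 34, SFO), (23, 40, DEN), (29, 34, LAX), (31, 34, BOS), (38, 29, JFK)}.
Filtering on fno ≥ 38 leaves {(38, 29, JFK)}.
Taking the difference: {(18, 30, CDG), (20, 34, SFO), (23, 40, DEN), (29, 34, LAX), (31, 34, BOS)}

{(18, 30, CDG), (20, 34, SFO), (23, 40, DEN), (29, 34, LAX), (31, 34, BOS)}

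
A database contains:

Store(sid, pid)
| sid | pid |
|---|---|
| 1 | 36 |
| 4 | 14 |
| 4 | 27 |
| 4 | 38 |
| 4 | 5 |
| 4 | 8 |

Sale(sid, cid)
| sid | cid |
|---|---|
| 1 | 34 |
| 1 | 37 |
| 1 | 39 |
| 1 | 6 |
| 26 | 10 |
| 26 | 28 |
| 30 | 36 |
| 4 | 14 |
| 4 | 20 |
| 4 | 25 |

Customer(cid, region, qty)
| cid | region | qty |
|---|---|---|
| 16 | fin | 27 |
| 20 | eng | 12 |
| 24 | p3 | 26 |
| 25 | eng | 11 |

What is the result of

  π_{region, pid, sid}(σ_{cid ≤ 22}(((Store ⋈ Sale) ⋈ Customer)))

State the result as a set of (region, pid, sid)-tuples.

{(eng, 14, 4), (eng, 27, 4), (eng, 38, 4), (eng, 5, 4), (eng, 8, 4)}

Store ⋈ Sale (natural join on sid): {(1, 36, 34), (1, 36, 37), (1, 36, 39), (1, 36, 6), (4, 14, 14), (4, 14, 20), (4, 14, 25), (4, 27, 14), (4, 27, 20), (4, 27, 25), (4, 38, 14), (4, 38, 20), (4, 38, 25), (4, 5, 14), (4, 5, 20), (4, 5, 25), (4, 8, 14), (4, 8, 20), (4, 8, 25)}
(Store ⋈ Sale) ⋈ Customer (natural join on cid): {(4, 14, 20, eng, 12), (4, 14, 25, eng, 11), (4, 27, 20, eng, 12), (4, 27, 25, eng, 11), (4, 38, 20, eng, 12), (4, 38, 25, eng, 11), (4, 5, 20, eng, 12), (4, 5, 25, eng, 11), (4, 8, 20, eng, 12), (4, 8, 25, eng, 11)}
Filtering on cid ≤ 22 leaves {(4, 14, 20, eng, 12), (4, 27, 20, eng, 12), (4, 38, 20, eng, 12), (4, 5, 20, eng, 12), (4, 8, 20, eng, 12)}.
π[region, pid, sid]: project onto (region, pid, sid) → {(eng, 14, 4), (eng, 27, 4), (eng, 38, 4), (eng, 5, 4), (eng, 8, 4)}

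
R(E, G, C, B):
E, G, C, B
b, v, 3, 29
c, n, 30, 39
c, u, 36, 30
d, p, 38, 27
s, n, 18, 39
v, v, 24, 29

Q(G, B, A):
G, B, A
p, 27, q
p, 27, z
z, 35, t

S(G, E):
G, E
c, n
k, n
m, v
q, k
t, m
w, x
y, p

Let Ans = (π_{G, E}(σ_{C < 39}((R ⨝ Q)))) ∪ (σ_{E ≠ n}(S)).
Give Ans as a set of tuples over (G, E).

Joining R and Q on G, B yields {(d, p, 38, 27, q), (d, p, 38, 27, z)}.
Apply σ_{C < 39}; surviving tuples: {(d, p, 38, 27, q), (d, p, 38, 27, z)}
π_{G, E} gives {(p, d)} (1 duplicate(s) eliminated).
Apply σ_{E ≠ n}; surviving tuples: {(m, v), (q, k), (t, m), (w, x), (y, p)}
Set union of the two operands is {(m, v), (p, d), (q, k), (t, m), (w, x), (y, p)}.

{(m, v), (p, d), (q, k), (t, m), (w, x), (y, p)}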